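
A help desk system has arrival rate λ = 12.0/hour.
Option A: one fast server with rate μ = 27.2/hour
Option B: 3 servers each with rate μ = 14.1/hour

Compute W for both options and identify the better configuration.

Option A: single server μ = 27.2 (M/M/1)
  ρ_A = 12.0/27.2 = 0.4412
  W_A = 1/(μ-λ) = 1/(27.2-12.0) = 1/15.20 = 0.06579

Option B: 3 servers μ = 14.1 (M/M/3)
  ρ_B = λ/(cμ) = 12.0/(3×14.1) = 0.2837
  Offered load a = λ/μ = cρ = 12.0/14.1 = 0.8511
  P₀ = [ Σₙ₌₀^2 aⁿ/n! + a^3/(3!(1-ρ)) ]⁻¹
  Σ = a^0/0! + a^1/1! + a^2/2! = 1.0000 + 0.85106 + 0.36215 = 2.2132
  a^3/(3!(1-ρ)) = 0.6164/(6 × 0.7163) = 0.1434
  P₀ = 1/(2.2132 + 0.1434) = 0.4243
  Lq = P₀·a^3·ρ / (3!(1-ρ)²) = 0.4243 × 0.6164 × 0.2837 / (6 × 0.5131) = 0.02410
  Wq_B = Lq/λ = 0.024103/12.0 = 0.002009
  W_B = Wq_B + 1/μ = 0.002009 + 0.07092 = 0.07293

Since W_A = 0.06579 < W_B = 0.07293, Option A (single fast server) has the shorter time in system.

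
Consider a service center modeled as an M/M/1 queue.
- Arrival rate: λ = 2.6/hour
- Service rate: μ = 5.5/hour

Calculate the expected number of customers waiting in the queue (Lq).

ρ = λ/μ = 2.6/5.5 = 0.4727
For M/M/1: Lq = λ²/(μ(μ-λ))
Lq = 6.76/(5.5 × 2.90)
Lq = 0.4238 customers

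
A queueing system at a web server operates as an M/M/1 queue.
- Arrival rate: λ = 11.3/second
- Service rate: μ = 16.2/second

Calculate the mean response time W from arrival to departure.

First, compute utilization: ρ = λ/μ = 11.3/16.2 = 0.6975
For M/M/1: W = 1/(μ-λ)
W = 1/(16.2-11.3) = 1/4.90
W = 0.2041 seconds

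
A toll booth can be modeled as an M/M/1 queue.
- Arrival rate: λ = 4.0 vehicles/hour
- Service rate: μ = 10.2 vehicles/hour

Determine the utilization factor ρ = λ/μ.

Server utilization: ρ = λ/μ
ρ = 4.0/10.2 = 0.3922
The server is busy 39.22% of the time.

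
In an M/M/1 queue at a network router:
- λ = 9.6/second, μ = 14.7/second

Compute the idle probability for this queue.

ρ = λ/μ = 9.6/14.7 = 0.6531
P(0) = 1 - ρ = 1 - 0.6531 = 0.3469
The server is idle 34.69% of the time.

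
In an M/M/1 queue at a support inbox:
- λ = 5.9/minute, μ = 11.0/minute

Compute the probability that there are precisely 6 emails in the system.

ρ = λ/μ = 5.9/11.0 = 0.5364
P(n) = (1-ρ)ρⁿ
P(6) = (1-0.5364) × 0.5364^6
P(6) = 0.4636 × 0.02382
P(6) = 0.01104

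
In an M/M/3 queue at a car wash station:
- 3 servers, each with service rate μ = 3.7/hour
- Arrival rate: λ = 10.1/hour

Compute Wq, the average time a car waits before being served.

Traffic intensity: ρ = λ/(cμ) = 10.1/(3×3.7) = 0.9099
Since ρ = 0.9099 < 1, system is stable.
Offered load a = λ/μ = cρ = 10.1/3.7 = 2.7297
P₀ = [ Σₙ₌₀^2 aⁿ/n! + a^3/(3!(1-ρ)) ]⁻¹
Σ = a^0/0! + a^1/1! + a^2/2! = 1.0000 + 2.7297 + 3.7257 = 7.4554
a^3/(3!(1-ρ)) = 20.3404/(6 × 0.0900901) = 37.6297
P₀ = 1/(7.4554 + 37.6297) = 0.02218
Lq = P₀·a^3·ρ / (3!(1-ρ)²) = 0.022180 × 20.3404 × 0.90991 / (6 × 0.0081162) = 8.4298
Wq = Lq/λ = 8.4298/10.1 = 0.8346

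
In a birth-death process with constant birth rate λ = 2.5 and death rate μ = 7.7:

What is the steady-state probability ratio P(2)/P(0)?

For constant rates: P(n)/P(0) = (λ/μ)^n
P(2)/P(0) = (2.5/7.7)^2 = 0.3247^2 = 0.1054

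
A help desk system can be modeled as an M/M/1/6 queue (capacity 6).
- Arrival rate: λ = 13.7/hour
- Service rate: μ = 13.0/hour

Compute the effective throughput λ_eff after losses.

ρ = λ/μ = 13.7/13.0 = 1.05385
P₀ = (1-ρ)/(1-ρ^(K+1)) = (1-1.05385)/(1-1.05385^7) = -0.05385/-0.4436 = 0.1214
P_K = P₀×ρ^K = 0.1214 × 1.05385^6 = 0.1214 × 1.3698 = 0.1663
λ_eff = λ(1-P_K) = 13.7 × (1 - 0.166283) = 13.7 × 0.833717 = 11.4219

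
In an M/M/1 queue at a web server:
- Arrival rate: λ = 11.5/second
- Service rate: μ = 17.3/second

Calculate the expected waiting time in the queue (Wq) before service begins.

First, compute utilization: ρ = λ/μ = 11.5/17.3 = 0.6647
For M/M/1: Wq = λ/(μ(μ-λ))
Wq = 11.5/(17.3 × (17.3-11.5))
Wq = 11.5/(17.3 × 5.80)
Wq = 0.1146 seconds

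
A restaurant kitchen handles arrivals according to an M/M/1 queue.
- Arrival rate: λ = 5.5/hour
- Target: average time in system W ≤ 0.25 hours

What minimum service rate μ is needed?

For M/M/1: W = 1/(μ-λ)
Need W ≤ 0.25, so 1/(μ-λ) ≤ 0.25
μ - λ ≥ 1/0.25 = 4.0000
μ ≥ 5.5 + 4.0000 = 9.5000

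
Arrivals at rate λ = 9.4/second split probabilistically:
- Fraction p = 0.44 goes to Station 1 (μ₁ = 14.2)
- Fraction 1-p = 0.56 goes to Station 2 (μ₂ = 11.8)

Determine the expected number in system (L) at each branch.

Effective rates: λ₁ = 9.4×0.44 = 4.136, λ₂ = 9.4×0.56 = 5.264
Station 1: ρ₁ = 4.136/14.2 = 0.2913, L₁ = ρ₁/(1-ρ₁) = 0.2913/(1-0.2913) = 0.4110
Station 2: ρ₂ = 5.264/11.8 = 0.4461, L₂ = ρ₂/(1-ρ₂) = 0.4461/(1-0.4461) = 0.8054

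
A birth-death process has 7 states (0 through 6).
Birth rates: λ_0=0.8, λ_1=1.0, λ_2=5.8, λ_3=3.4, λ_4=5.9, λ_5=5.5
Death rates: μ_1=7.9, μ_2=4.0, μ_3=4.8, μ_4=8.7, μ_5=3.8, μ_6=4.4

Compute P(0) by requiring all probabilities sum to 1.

Ratios P(n)/P(0) = (λ₀···λₙ₋₁)/(μ₁···μₙ):
P(1)/P(0) = (0.8)/(7.9) = 0.1013
P(2)/P(0) = (0.8×1.0)/(7.9×4.0) = 0.02532
P(3)/P(0) = (0.8×1.0×5.8)/(7.9×4.0×4.8) = 0.03059
P(4)/P(0) = (0.8×1.0×5.8×3.4)/(7.9×4.0×4.8×8.7) = 0.01195
P(5)/P(0) = (0.8×1.0×5.8×3.4×5.9)/(7.9×4.0×4.8×8.7×3.8) = 0.01856
P(6)/P(0) = (0.8×1.0×5.8×3.4×5.9×5.5)/(7.9×4.0×4.8×8.7×3.8×4.4) = 0.02320

Normalization: ∑ P(n) = 1
P(0) × (1.0000 + 0.1013 + 0.02532 + 0.03059 + 0.01195 + 0.01856 + 0.02320) = 1
P(0) × 1.2109 = 1
P(0) = 1/1.2109 = 0.8258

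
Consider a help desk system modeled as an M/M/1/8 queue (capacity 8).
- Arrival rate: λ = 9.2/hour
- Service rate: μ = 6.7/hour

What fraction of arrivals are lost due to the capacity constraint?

ρ = λ/μ = 9.2/6.7 = 1.37313
P₀ = (1-ρ)/(1-ρ^(K+1)) = (1-1.37313)/(1-1.37313^9) = -0.37313/-16.3542 = 0.02282
P_K = P₀×ρ^K = 0.02282 × 1.37313^8 = 0.02282 × 12.6384 = 0.2884
Blocking probability = 28.84%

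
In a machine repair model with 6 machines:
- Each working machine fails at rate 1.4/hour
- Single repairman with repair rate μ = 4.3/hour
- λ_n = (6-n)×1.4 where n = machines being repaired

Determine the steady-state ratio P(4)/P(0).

P(4)/P(0) = ∏_{i=0}^{4-1} λ_i/μ_{i+1}
= (6-0)×1.4/4.3 × (6-1)×1.4/4.3 × (6-2)×1.4/4.3 × (6-3)×1.4/4.3
= 4.0452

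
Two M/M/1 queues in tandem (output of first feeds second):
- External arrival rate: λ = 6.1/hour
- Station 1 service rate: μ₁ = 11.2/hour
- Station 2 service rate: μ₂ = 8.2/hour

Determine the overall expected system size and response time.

By Jackson's theorem, each station behaves as independent M/M/1.
Station 1: ρ₁ = 6.1/11.2 = 0.5446, L₁ = ρ₁/(1-ρ₁) = λ/(μ₁-λ) = 6.1/5.10 = 1.19608
Station 2: ρ₂ = 6.1/8.2 = 0.7439, L₂ = ρ₂/(1-ρ₂) = λ/(μ₂-λ) = 6.1/2.10 = 2.90476
Total: L = L₁ + L₂ = 1.19608 + 2.90476 = 4.1008
W = L/λ = 4.1008/6.1 = 0.6723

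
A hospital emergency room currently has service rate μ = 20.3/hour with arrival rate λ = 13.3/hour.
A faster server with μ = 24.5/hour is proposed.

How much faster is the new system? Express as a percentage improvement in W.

System 1: ρ₁ = 13.3/20.3 = 0.6552, W₁ = 1/(20.3-13.3) = 0.14286
System 2: ρ₂ = 13.3/24.5 = 0.5429, W₂ = 1/(24.5-13.3) = 0.089286
Improvement: (W₁-W₂)/W₁ = (0.14286-0.089286)/0.14286 = 37.50%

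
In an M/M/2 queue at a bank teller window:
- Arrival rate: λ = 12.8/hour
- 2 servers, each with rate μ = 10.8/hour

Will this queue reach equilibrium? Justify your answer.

Stability requires ρ = λ/(cμ) < 1
ρ = 12.8/(2 × 10.8) = 12.8/21.60 = 0.5926
Since 0.5926 < 1, the system is STABLE.
The servers are busy 59.26% of the time.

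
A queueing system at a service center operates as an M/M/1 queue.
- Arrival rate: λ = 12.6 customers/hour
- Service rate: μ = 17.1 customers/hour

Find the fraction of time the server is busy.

Server utilization: ρ = λ/μ
ρ = 12.6/17.1 = 0.7368
The server is busy 73.68% of the time.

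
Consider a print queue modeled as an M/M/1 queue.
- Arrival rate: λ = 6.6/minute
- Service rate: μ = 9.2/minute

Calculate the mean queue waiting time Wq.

First, compute utilization: ρ = λ/μ = 6.6/9.2 = 0.7174
For M/M/1: Wq = λ/(μ(μ-λ))
Wq = 6.6/(9.2 × (9.2-6.6))
Wq = 6.6/(9.2 × 2.60)
Wq = 0.2759 minutes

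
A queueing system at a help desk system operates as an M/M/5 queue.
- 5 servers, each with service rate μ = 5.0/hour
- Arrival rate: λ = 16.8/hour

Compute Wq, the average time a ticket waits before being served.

Traffic intensity: ρ = λ/(cμ) = 16.8/(5×5.0) = 0.6720
Since ρ = 0.6720 < 1, system is stable.
Offered load a = λ/μ = cρ = 16.8/5.0 = 3.3600
P₀ = [ Σₙ₌₀^4 aⁿ/n! + a^5/(5!(1-ρ)) ]⁻¹
Σ = a^0/0! + a^1/1! + a^2/2! + a^3/3! + a^4/4! = 1.0000 + 3.3600 + 5.6448 + 6.3222 + 5.3106 = 21.6376
a^5/(5!(1-ρ)) = 428.2490/(120 × 0.3280) = 10.8803
P₀ = 1/(21.6376 + 10.8803) = 0.03075
Lq = P₀·a^5·ρ / (5!(1-ρ)²) = 0.030752 × 428.2490 × 0.67200 / (120 × 0.10758) = 0.6855
Wq = Lq/λ = 0.6855/16.8 = 0.04080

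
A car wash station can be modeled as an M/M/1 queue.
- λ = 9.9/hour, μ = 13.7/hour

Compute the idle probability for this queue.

ρ = λ/μ = 9.9/13.7 = 0.7226
P(0) = 1 - ρ = 1 - 0.7226 = 0.2774
The server is idle 27.74% of the time.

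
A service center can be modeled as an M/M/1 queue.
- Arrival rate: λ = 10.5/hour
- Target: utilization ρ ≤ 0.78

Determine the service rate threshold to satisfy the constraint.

ρ = λ/μ, so μ = λ/ρ
μ ≥ 10.5/0.78 = 13.4615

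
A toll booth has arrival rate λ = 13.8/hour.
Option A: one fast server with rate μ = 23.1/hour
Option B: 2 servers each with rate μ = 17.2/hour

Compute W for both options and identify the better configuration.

Option A: single server μ = 23.1 (M/M/1)
  ρ_A = 13.8/23.1 = 0.5974
  W_A = 1/(μ-λ) = 1/(23.1-13.8) = 1/9.30 = 0.1075

Option B: 2 servers μ = 17.2 (M/M/2)
  ρ_B = λ/(cμ) = 13.8/(2×17.2) = 0.4012
  Offered load a = λ/μ = cρ = 13.8/17.2 = 0.8023
  P₀ = [ Σₙ₌₀^1 aⁿ/n! + a^2/(2!(1-ρ)) ]⁻¹
  Σ = a^0/0! + a^1/1! = 1.0000 + 0.8023 = 1.8023
  a^2/(2!(1-ρ)) = 0.6437/(2 × 0.5988) = 0.5375
  P₀ = 1/(1.8023 + 0.5375) = 0.4274
  Lq = P₀·a^2·ρ / (2!(1-ρ)²) = 0.4274 × 0.6437 × 0.4012 / (2 × 0.3586) = 0.1539
  Wq_B = Lq/λ = 0.1539/13.8 = 0.01115
  W_B = Wq_B + 1/μ = 0.01115 + 0.05814 = 0.06929

Since W_B = 0.06929 < W_A = 0.1075, Option B (multiple servers) has the shorter time in system.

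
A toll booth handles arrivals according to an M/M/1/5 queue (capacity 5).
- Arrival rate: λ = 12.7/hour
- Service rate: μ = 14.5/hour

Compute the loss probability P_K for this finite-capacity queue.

ρ = λ/μ = 12.7/14.5 = 0.87586
P₀ = (1-ρ)/(1-ρ^(K+1)) = (1-0.87586)/(1-0.87586^6) = 0.12414/0.54855 = 0.2263
P_K = P₀×ρ^K = 0.2263 × 0.87586^5 = 0.2263 × 0.5154 = 0.1166
Blocking probability = 11.66%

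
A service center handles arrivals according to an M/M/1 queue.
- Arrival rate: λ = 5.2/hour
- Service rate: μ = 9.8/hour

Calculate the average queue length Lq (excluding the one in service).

ρ = λ/μ = 5.2/9.8 = 0.5306
For M/M/1: Lq = λ²/(μ(μ-λ))
Lq = 27.04/(9.8 × 4.60)
Lq = 0.5998 customers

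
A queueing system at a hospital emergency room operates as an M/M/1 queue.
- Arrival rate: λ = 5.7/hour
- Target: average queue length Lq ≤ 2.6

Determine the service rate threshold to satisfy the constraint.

For M/M/1: Lq = λ²/(μ(μ-λ))
Need Lq ≤ 2.6, i.e. μ(μ-λ) ≥ λ²/2.6
μ² - 5.7μ - 32.49/2.6 ≥ 0  →  μ² - 5.7μ - 12.49615 ≥ 0
Quadratic formula (positive root): μ = [λ + √(λ² + 4×12.49615)]/2
Discriminant: 32.49 + 4×12.49615 = 82.4746, √82.4746 = 9.0816
μ ≥ (5.7 + 9.0816)/2 = 7.3908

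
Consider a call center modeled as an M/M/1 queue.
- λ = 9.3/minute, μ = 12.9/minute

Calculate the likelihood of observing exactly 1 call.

ρ = λ/μ = 9.3/12.9 = 0.7209
P(n) = (1-ρ)ρⁿ
P(1) = (1-0.7209) × 0.7209^1
P(1) = 0.2791 × 0.7209
P(1) = 0.2012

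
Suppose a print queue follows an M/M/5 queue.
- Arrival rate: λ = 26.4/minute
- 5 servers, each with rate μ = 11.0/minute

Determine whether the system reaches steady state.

Stability requires ρ = λ/(cμ) < 1
ρ = 26.4/(5 × 11.0) = 26.4/55.00 = 0.4800
Since 0.4800 < 1, the system is STABLE.
The servers are busy 48.00% of the time.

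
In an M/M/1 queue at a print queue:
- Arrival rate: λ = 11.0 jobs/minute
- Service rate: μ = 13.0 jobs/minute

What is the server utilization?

Server utilization: ρ = λ/μ
ρ = 11.0/13.0 = 0.8462
The server is busy 84.62% of the time.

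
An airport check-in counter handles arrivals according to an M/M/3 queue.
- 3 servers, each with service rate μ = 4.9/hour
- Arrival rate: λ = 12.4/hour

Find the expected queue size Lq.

Traffic intensity: ρ = λ/(cμ) = 12.4/(3×4.9) = 0.8435
Since ρ = 0.8435 < 1, system is stable.
Offered load a = λ/μ = cρ = 12.4/4.9 = 2.5306
P₀ = [ Σₙ₌₀^2 aⁿ/n! + a^3/(3!(1-ρ)) ]⁻¹
Σ = a^0/0! + a^1/1! + a^2/2! = 1.0000 + 2.5306 + 3.2020 = 6.7326
a^3/(3!(1-ρ)) = 16.20604/(6 × 0.1564626) = 17.2630
P₀ = 1/(6.7326 + 17.2630) = 0.04167
Lq = P₀·a^3·ρ / (3!(1-ρ)²) = 0.0416744 × 16.2060 × 0.843537 / (6 × 0.0244805) = 3.8786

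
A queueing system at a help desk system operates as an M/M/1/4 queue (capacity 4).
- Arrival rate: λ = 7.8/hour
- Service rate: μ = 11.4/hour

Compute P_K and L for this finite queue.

ρ = λ/μ = 7.8/11.4 = 0.68421
P₀ = (1-ρ)/(1-ρ^(K+1)) = (1-0.68421)/(1-0.68421^5) = 0.3158/0.8500 = 0.3715
P_K = P₀×ρ^K = 0.37150 × 0.68421^4 = 0.37150 × 0.21916 = 0.08142
Blocking probability P_4 = 0.08142 (8.14%)
L = ρ[1 - (K+1)ρ^K + Kρ^(K+1)] / [(1-ρ)(1-ρ^(K+1))]
L = 0.68421 × (1 - 5×0.2192 + 4×0.1500) / ((1 - 0.68421) × (1 - 0.1500)) = 1.2847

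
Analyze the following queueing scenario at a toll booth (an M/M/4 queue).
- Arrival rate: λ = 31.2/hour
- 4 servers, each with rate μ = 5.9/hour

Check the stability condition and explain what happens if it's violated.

Stability requires ρ = λ/(cμ) < 1
ρ = 31.2/(4 × 5.9) = 31.2/23.60 = 1.3220
Since 1.3220 ≥ 1, the system is UNSTABLE.
Need c > λ/μ = 31.2/5.9 = 5.29.
Minimum servers needed: c = 6.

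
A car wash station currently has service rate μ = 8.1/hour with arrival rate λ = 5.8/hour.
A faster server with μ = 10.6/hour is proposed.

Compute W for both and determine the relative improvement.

System 1: ρ₁ = 5.8/8.1 = 0.7160, W₁ = 1/(8.1-5.8) = 0.43478
System 2: ρ₂ = 5.8/10.6 = 0.5472, W₂ = 1/(10.6-5.8) = 0.20833
Improvement: (W₁-W₂)/W₁ = (0.43478-0.20833)/0.43478 = 52.08%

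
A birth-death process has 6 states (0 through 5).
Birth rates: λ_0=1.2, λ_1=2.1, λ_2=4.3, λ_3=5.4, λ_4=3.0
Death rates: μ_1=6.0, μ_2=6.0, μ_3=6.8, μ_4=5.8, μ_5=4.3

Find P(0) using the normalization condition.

Ratios P(n)/P(0) = (λ₀···λₙ₋₁)/(μ₁···μₙ):
P(1)/P(0) = (1.2)/(6.0) = 0.2000
P(2)/P(0) = (1.2×2.1)/(6.0×6.0) = 0.07000
P(3)/P(0) = (1.2×2.1×4.3)/(6.0×6.0×6.8) = 0.04426
P(4)/P(0) = (1.2×2.1×4.3×5.4)/(6.0×6.0×6.8×5.8) = 0.04121
P(5)/P(0) = (1.2×2.1×4.3×5.4×3.0)/(6.0×6.0×6.8×5.8×4.3) = 0.02875

Normalization: ∑ P(n) = 1
P(0) × (1.0000 + 0.2000 + 0.07000 + 0.04426 + 0.04121 + 0.02875) = 1
P(0) × 1.3842 = 1
P(0) = 1/1.3842 = 0.7224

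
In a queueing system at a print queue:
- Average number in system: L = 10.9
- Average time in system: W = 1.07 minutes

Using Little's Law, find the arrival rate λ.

Little's Law: L = λW, so λ = L/W
λ = 10.9/1.07 = 10.1869 jobs/minute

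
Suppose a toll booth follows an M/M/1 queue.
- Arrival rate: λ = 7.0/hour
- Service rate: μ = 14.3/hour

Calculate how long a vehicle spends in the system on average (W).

First, compute utilization: ρ = λ/μ = 7.0/14.3 = 0.4895
For M/M/1: W = 1/(μ-λ)
W = 1/(14.3-7.0) = 1/7.30
W = 0.1370 hours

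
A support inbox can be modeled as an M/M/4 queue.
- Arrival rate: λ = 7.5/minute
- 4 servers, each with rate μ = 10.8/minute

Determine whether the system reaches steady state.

Stability requires ρ = λ/(cμ) < 1
ρ = 7.5/(4 × 10.8) = 7.5/43.20 = 0.1736
Since 0.1736 < 1, the system is STABLE.
The servers are busy 17.36% of the time.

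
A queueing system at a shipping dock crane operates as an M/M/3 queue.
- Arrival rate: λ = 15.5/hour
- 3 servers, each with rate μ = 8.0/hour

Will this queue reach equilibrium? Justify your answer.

Stability requires ρ = λ/(cμ) < 1
ρ = 15.5/(3 × 8.0) = 15.5/24.00 = 0.6458
Since 0.6458 < 1, the system is STABLE.
The servers are busy 64.58% of the time.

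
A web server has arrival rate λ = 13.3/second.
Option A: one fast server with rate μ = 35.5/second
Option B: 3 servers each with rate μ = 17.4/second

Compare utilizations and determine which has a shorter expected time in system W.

Option A: single server μ = 35.5 (M/M/1)
  ρ_A = 13.3/35.5 = 0.3746
  W_A = 1/(μ-λ) = 1/(35.5-13.3) = 1/22.20 = 0.04505

Option B: 3 servers μ = 17.4 (M/M/3)
  ρ_B = λ/(cμ) = 13.3/(3×17.4) = 0.2548
  Offered load a = λ/μ = cρ = 13.3/17.4 = 0.7644
  P₀ = [ Σₙ₌₀^2 aⁿ/n! + a^3/(3!(1-ρ)) ]⁻¹
  Σ = a^0/0! + a^1/1! + a^2/2! = 1.0000 + 0.7644 + 0.2921 = 2.0565
  a^3/(3!(1-ρ)) = 0.4466/(6 × 0.7452) = 0.09988
  P₀ = 1/(2.0565 + 0.09988) = 0.4637
  Lq = P₀·a^3·ρ / (3!(1-ρ)²) = 0.4637 × 0.4466 × 0.2548 / (6 × 0.5553) = 0.01584
  Wq_B = Lq/λ = 0.01584/13.3 = 0.001191
  W_B = Wq_B + 1/μ = 0.001191 + 0.05747 = 0.05866

Since W_A = 0.04505 < W_B = 0.05866, Option A (single fast server) has the shorter time in system.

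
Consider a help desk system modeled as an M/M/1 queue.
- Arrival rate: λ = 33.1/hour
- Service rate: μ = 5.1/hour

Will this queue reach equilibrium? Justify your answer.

Stability requires ρ = λ/(cμ) < 1
ρ = 33.1/(1 × 5.1) = 33.1/5.10 = 6.4902
Since 6.4902 ≥ 1, the system is UNSTABLE.
Queue grows without bound. Need μ > λ = 33.1.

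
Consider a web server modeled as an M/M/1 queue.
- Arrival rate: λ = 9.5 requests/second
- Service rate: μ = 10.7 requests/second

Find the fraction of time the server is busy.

Server utilization: ρ = λ/μ
ρ = 9.5/10.7 = 0.8879
The server is busy 88.79% of the time.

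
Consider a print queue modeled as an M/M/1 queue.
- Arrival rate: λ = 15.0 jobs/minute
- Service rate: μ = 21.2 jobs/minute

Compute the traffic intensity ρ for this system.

Server utilization: ρ = λ/μ
ρ = 15.0/21.2 = 0.7075
The server is busy 70.75% of the time.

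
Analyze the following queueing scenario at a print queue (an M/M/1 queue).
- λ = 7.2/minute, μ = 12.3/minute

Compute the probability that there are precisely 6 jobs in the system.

ρ = λ/μ = 7.2/12.3 = 0.58537
P(n) = (1-ρ)ρⁿ
P(6) = (1-0.58537) × 0.58537^6
P(6) = 0.4146 × 0.04023
P(6) = 0.01668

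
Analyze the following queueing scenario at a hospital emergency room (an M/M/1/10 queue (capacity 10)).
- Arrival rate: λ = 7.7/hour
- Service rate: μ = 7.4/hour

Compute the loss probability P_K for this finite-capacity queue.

ρ = λ/μ = 7.7/7.4 = 1.04054
P₀ = (1-ρ)/(1-ρ^(K+1)) = (1-1.04054)/(1-1.04054^11) = -0.04054/-0.5483 = 0.07394
P_K = P₀×ρ^K = 0.07394 × 1.04054^10 = 0.07394 × 1.4879 = 0.1100
Blocking probability = 11.00%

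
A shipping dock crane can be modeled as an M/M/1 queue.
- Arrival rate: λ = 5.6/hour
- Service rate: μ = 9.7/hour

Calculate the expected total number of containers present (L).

ρ = λ/μ = 5.6/9.7 = 0.5773
For M/M/1: L = λ/(μ-λ)
L = 5.6/(9.7-5.6) = 5.6/4.10
L = 1.3659 containers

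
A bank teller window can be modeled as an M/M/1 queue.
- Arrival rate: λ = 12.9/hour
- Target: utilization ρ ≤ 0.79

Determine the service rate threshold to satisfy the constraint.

ρ = λ/μ, so μ = λ/ρ
μ ≥ 12.9/0.79 = 16.3291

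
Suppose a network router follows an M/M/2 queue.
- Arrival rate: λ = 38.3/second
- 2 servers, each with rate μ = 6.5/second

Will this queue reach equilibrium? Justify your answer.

Stability requires ρ = λ/(cμ) < 1
ρ = 38.3/(2 × 6.5) = 38.3/13.00 = 2.9462
Since 2.9462 ≥ 1, the system is UNSTABLE.
Need c > λ/μ = 38.3/6.5 = 5.89.
Minimum servers needed: c = 6.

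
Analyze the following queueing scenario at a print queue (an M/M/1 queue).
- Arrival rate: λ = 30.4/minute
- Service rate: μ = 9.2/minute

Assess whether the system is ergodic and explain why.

Stability requires ρ = λ/(cμ) < 1
ρ = 30.4/(1 × 9.2) = 30.4/9.20 = 3.3043
Since 3.3043 ≥ 1, the system is UNSTABLE.
Queue grows without bound. Need μ > λ = 30.4.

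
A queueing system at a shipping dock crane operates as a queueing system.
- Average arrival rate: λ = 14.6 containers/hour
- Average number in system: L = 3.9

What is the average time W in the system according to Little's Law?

Little's Law: L = λW, so W = L/λ
W = 3.9/14.6 = 0.2671 hours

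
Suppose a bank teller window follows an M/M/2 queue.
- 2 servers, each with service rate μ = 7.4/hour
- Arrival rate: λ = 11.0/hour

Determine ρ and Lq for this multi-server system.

Traffic intensity: ρ = λ/(cμ) = 11.0/(2×7.4) = 0.7432
Since ρ = 0.7432 < 1, system is stable.
Offered load a = λ/μ = cρ = 11.0/7.4 = 1.4865
P₀ = [ Σₙ₌₀^1 aⁿ/n! + a^2/(2!(1-ρ)) ]⁻¹
Σ = a^0/0! + a^1/1! = 1.0000 + 1.4865 = 2.4865
a^2/(2!(1-ρ)) = 2.20964/(2 × 0.256757) = 4.3030
P₀ = 1/(2.4865 + 4.3030) = 0.1473
Lq = P₀·a^2·ρ / (2!(1-ρ)²) = 0.14729 × 2.2096 × 0.74324 / (2 × 0.065924) = 1.8346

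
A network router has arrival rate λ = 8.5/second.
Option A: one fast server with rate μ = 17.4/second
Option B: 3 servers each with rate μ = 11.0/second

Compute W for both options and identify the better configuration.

Option A: single server μ = 17.4 (M/M/1)
  ρ_A = 8.5/17.4 = 0.4885
  W_A = 1/(μ-λ) = 1/(17.4-8.5) = 1/8.90 = 0.1124

Option B: 3 servers μ = 11.0 (M/M/3)
  ρ_B = λ/(cμ) = 8.5/(3×11.0) = 0.2576
  Offered load a = λ/μ = cρ = 8.5/11.0 = 0.7727
  P₀ = [ Σₙ₌₀^2 aⁿ/n! + a^3/(3!(1-ρ)) ]⁻¹
  Σ = a^0/0! + a^1/1! + a^2/2! = 1.0000 + 0.7727 + 0.2986 = 2.0713
  a^3/(3!(1-ρ)) = 0.4614/(6 × 0.7424) = 0.1036
  P₀ = 1/(2.0713 + 0.1036) = 0.4598
  Lq = P₀·a^3·ρ / (3!(1-ρ)²) = 0.4598 × 0.4614 × 0.2576 / (6 × 0.5512) = 0.01652
  Wq_B = Lq/λ = 0.01652/8.5 = 0.001944
  W_B = Wq_B + 1/μ = 0.001944 + 0.09091 = 0.09285

Since W_B = 0.09285 < W_A = 0.1124, Option B (multiple servers) has the shorter time in system.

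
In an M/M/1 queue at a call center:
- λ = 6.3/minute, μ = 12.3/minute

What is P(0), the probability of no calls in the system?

ρ = λ/μ = 6.3/12.3 = 0.5122
P(0) = 1 - ρ = 1 - 0.5122 = 0.4878
The server is idle 48.78% of the time.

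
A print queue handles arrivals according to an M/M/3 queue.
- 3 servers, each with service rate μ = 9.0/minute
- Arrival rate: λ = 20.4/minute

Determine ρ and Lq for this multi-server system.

Traffic intensity: ρ = λ/(cμ) = 20.4/(3×9.0) = 0.7556
Since ρ = 0.7556 < 1, system is stable.
Offered load a = λ/μ = cρ = 20.4/9.0 = 2.2667
P₀ = [ Σₙ₌₀^2 aⁿ/n! + a^3/(3!(1-ρ)) ]⁻¹
Σ = a^0/0! + a^1/1! + a^2/2! = 1.0000 + 2.2667 + 2.5689 = 5.8356
a^3/(3!(1-ρ)) = 11.6456/(6 × 0.244444) = 7.9402
P₀ = 1/(5.8356 + 7.9402) = 0.07259
Lq = P₀·a^3·ρ / (3!(1-ρ)²) = 0.072591 × 11.6456 × 0.75556 / (6 × 0.059753) = 1.7816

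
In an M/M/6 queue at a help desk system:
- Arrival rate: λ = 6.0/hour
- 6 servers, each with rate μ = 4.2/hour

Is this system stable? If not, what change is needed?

Stability requires ρ = λ/(cμ) < 1
ρ = 6.0/(6 × 4.2) = 6.0/25.20 = 0.2381
Since 0.2381 < 1, the system is STABLE.
The servers are busy 23.81% of the time.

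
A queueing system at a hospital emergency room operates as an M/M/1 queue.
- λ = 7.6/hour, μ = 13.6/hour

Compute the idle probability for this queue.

ρ = λ/μ = 7.6/13.6 = 0.5588
P(0) = 1 - ρ = 1 - 0.5588 = 0.4412
The server is idle 44.12% of the time.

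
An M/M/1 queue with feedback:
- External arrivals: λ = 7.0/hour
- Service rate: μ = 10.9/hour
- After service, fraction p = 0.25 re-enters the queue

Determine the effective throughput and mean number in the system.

Effective arrival rate: λ_eff = λ/(1-p) = 7.0/(1-0.25) = 7.0/0.75 = 9.33333
ρ = λ_eff/μ = 9.33333/10.9 = 0.856269
L = ρ/(1-ρ) = 0.856269/(1-0.856269) = 5.9574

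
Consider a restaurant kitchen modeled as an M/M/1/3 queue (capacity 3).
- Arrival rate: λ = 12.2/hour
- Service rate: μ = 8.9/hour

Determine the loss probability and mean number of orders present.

ρ = λ/μ = 12.2/8.9 = 1.3708
P₀ = (1-ρ)/(1-ρ^(K+1)) = (1-1.3708)/(1-1.3708^4) = -0.3708/-2.5310 = 0.1465
P_K = P₀×ρ^K = 0.1465 × 1.3708^3 = 0.1465 × 2.5759 = 0.3774
Blocking probability P_3 = 0.3774 (37.74%)
L = ρ[1 - (K+1)ρ^K + Kρ^(K+1)] / [(1-ρ)(1-ρ^(K+1))]
L = 1.3708 × (1 - 4×2.57586 + 3×3.53099) / ((1 - 1.3708) × (1 - 3.53099)) = 1.8835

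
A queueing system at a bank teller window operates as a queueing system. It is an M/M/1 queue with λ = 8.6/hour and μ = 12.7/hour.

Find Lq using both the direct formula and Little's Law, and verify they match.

Method 1 (direct): Lq = λ²/(μ(μ-λ)) = 73.96/(12.7 × 4.10) = 1.4204

Method 2 (Little's Law):
W = 1/(μ-λ) = 1/4.10 = 0.2439
Wq = W - 1/μ = 0.2439 - 0.07874 = 0.16516
Lq = λWq = 8.6 × 0.16516 = 1.4204 ✔ (matches Method 1)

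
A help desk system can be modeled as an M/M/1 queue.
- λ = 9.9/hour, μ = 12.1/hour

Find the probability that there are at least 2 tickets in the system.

ρ = λ/μ = 9.9/12.1 = 0.81818
P(N ≥ n) = ρⁿ
P(N ≥ 2) = 0.81818^2
P(N ≥ 2) = 0.6694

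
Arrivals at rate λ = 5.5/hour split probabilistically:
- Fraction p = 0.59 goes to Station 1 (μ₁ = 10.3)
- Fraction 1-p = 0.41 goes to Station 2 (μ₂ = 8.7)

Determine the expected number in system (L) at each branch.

Effective rates: λ₁ = 5.5×0.59 = 3.245, λ₂ = 5.5×0.41 = 2.255
Station 1: ρ₁ = 3.245/10.3 = 0.31505, L₁ = ρ₁/(1-ρ₁) = 0.31505/(1-0.31505) = 0.4600
Station 2: ρ₂ = 2.255/8.7 = 0.2592, L₂ = ρ₂/(1-ρ₂) = 0.2592/(1-0.2592) = 0.3499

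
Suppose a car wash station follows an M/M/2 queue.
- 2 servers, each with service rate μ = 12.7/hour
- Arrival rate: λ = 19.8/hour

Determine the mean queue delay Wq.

Traffic intensity: ρ = λ/(cμ) = 19.8/(2×12.7) = 0.7795
Since ρ = 0.7795 < 1, system is stable.
Offered load a = λ/μ = cρ = 19.8/12.7 = 1.5591
P₀ = [ Σₙ₌₀^1 aⁿ/n! + a^2/(2!(1-ρ)) ]⁻¹
Σ = a^0/0! + a^1/1! = 1.0000 + 1.5591 = 2.5591
a^2/(2!(1-ρ)) = 2.43065/(2 × 0.220472) = 5.5124
P₀ = 1/(2.5591 + 5.5124) = 0.1239
Lq = P₀·a^2·ρ / (2!(1-ρ)²) = 0.1239 × 2.4307 × 0.7795 / (2 × 0.04861) = 2.4147
Wq = Lq/λ = 2.4147/19.8 = 0.1220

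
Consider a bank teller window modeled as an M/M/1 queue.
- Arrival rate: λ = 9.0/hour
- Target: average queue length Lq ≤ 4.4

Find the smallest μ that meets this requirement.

For M/M/1: Lq = λ²/(μ(μ-λ))
Need Lq ≤ 4.4, i.e. μ(μ-λ) ≥ λ²/4.4
μ² - 9.0μ - 81.00/4.4 ≥ 0  →  μ² - 9.0μ - 18.4091 ≥ 0
Quadratic formula (positive root): μ = [λ + √(λ² + 4×18.4091)]/2
Discriminant: 81.00 + 4×18.4091 = 154.6364, √154.6364 = 12.4353
μ ≥ (9.0 + 12.4353)/2 = 10.7176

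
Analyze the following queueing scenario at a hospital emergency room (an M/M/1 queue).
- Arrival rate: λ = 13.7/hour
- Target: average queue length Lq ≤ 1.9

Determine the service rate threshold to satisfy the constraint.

For M/M/1: Lq = λ²/(μ(μ-λ))
Need Lq ≤ 1.9, i.e. μ(μ-λ) ≥ λ²/1.9
μ² - 13.7μ - 187.69/1.9 ≥ 0  →  μ² - 13.7μ - 98.7842 ≥ 0
Quadratic formula (positive root): μ = [λ + √(λ² + 4×98.7842)]/2
Discriminant: 187.69 + 4×98.7842 = 582.8268, √582.8268 = 24.1418
μ ≥ (13.7 + 24.1418)/2 = 18.9209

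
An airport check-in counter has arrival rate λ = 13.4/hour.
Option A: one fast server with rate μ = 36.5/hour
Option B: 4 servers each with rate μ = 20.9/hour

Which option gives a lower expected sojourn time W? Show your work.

Option A: single server μ = 36.5 (M/M/1)
  ρ_A = 13.4/36.5 = 0.3671
  W_A = 1/(μ-λ) = 1/(36.5-13.4) = 1/23.10 = 0.04329

Option B: 4 servers μ = 20.9 (M/M/4)
  ρ_B = λ/(cμ) = 13.4/(4×20.9) = 0.1603
  Offered load a = λ/μ = cρ = 13.4/20.9 = 0.6411
  P₀ = [ Σₙ₌₀^3 aⁿ/n! + a^4/(4!(1-ρ)) ]⁻¹
  Σ = a^0/0! + a^1/1! + a^2/2! + a^3/3! = 1.0000 + 0.64115 + 0.20554 + 0.043926 = 1.8906
  a^4/(4!(1-ρ)) = 0.16898/(24 × 0.83971) = 0.008385
  P₀ = 1/(1.8906 + 0.008385) = 0.5266
  Lq = P₀·a^4·ρ / (4!(1-ρ)²) = 0.52659 × 0.16898 × 0.16029 / (24 × 0.70512) = 0.0008428
  Wq_B = Lq/λ = 0.0008428/13.4 = 0.00006290
  W_B = Wq_B + 1/μ = 0.00006290 + 0.04785 = 0.04791

Since W_A = 0.04329 < W_B = 0.04791, Option A (single fast server) has the shorter time in system.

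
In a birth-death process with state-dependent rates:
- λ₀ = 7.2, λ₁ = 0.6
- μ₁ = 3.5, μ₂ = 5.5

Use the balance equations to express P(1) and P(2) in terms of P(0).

Balance equations:
State 0: λ₀P₀ = μ₁P₁ → P₁ = (λ₀/μ₁)P₀ = (7.2/3.5)P₀ = 2.0571P₀
State 1: P₂ = (λ₀λ₁)/(μ₁μ₂)P₀ = (7.2×0.6)/(3.5×5.5)P₀ = 0.2244P₀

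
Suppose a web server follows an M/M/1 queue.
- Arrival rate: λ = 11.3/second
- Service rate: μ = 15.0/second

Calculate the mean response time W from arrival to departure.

First, compute utilization: ρ = λ/μ = 11.3/15.0 = 0.7533
For M/M/1: W = 1/(μ-λ)
W = 1/(15.0-11.3) = 1/3.70
W = 0.2703 seconds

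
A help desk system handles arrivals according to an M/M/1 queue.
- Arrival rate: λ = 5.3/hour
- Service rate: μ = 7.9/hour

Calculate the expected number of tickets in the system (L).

ρ = λ/μ = 5.3/7.9 = 0.6709
For M/M/1: L = λ/(μ-λ)
L = 5.3/(7.9-5.3) = 5.3/2.60
L = 2.0385 tickets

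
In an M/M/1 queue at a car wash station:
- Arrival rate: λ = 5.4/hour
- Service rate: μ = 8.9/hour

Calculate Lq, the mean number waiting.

ρ = λ/μ = 5.4/8.9 = 0.6067
For M/M/1: Lq = λ²/(μ(μ-λ))
Lq = 29.16/(8.9 × 3.50)
Lq = 0.9361 cars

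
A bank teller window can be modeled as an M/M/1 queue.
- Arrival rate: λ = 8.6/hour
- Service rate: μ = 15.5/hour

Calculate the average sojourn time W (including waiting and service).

First, compute utilization: ρ = λ/μ = 8.6/15.5 = 0.5548
For M/M/1: W = 1/(μ-λ)
W = 1/(15.5-8.6) = 1/6.90
W = 0.1449 hours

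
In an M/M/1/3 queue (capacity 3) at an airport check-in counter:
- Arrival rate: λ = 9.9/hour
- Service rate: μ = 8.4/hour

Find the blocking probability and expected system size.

ρ = λ/μ = 9.9/8.4 = 1.17857
P₀ = (1-ρ)/(1-ρ^(K+1)) = (1-1.17857)/(1-1.17857^4) = -0.17857/-0.92940 = 0.1921
P_K = P₀×ρ^K = 0.1921 × 1.17857^3 = 0.1921 × 1.6371 = 0.3145
Blocking probability P_3 = 0.3145 (31.45%)
L = ρ[1 - (K+1)ρ^K + Kρ^(K+1)] / [(1-ρ)(1-ρ^(K+1))]
L = 1.17857 × (1 - 4×1.63707 + 3×1.92940) / ((1 - 1.17857) × (1 - 1.92940)) = 1.7038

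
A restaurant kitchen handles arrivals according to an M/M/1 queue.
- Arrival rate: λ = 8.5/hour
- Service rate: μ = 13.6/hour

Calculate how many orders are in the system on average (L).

ρ = λ/μ = 8.5/13.6 = 0.6250
For M/M/1: L = λ/(μ-λ)
L = 8.5/(13.6-8.5) = 8.5/5.10
L = 1.6667 orders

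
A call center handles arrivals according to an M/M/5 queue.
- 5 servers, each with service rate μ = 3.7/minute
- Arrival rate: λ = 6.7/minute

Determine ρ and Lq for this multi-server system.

Traffic intensity: ρ = λ/(cμ) = 6.7/(5×3.7) = 0.3622
Since ρ = 0.3622 < 1, system is stable.
Offered load a = λ/μ = cρ = 6.7/3.7 = 1.8108
P₀ = [ Σₙ₌₀^4 aⁿ/n! + a^5/(5!(1-ρ)) ]⁻¹
Σ = a^0/0! + a^1/1! + a^2/2! + a^3/3! + a^4/4! = 1.00000 + 1.81081 + 1.63952 + 0.989619 + 0.448003 = 5.8880
a^5/(5!(1-ρ)) = 19.4700/(120 × 0.6378) = 0.2544
P₀ = 1/(5.8880 + 0.2544) = 0.1628
Lq = P₀·a^5·ρ / (5!(1-ρ)²) = 0.16280 × 19.4700 × 0.36216 / (120 × 0.40684) = 0.02351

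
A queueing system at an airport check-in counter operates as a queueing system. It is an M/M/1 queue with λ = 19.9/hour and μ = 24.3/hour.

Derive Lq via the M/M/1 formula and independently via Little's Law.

Method 1 (direct): Lq = λ²/(μ(μ-λ)) = 396.01/(24.3 × 4.40) = 3.7038

Method 2 (Little's Law):
W = 1/(μ-λ) = 1/4.40 = 0.22727
Wq = W - 1/μ = 0.22727 - 0.041152 = 0.18612
Lq = λWq = 19.9 × 0.18612 = 3.7038 ✔ (matches Method 1)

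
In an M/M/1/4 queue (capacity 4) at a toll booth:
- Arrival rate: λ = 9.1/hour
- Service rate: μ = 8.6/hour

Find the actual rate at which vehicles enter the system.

ρ = λ/μ = 9.1/8.6 = 1.05814
P₀ = (1-ρ)/(1-ρ^(K+1)) = (1-1.05814)/(1-1.05814^5) = -0.05814/-0.3265 = 0.1781
P_K = P₀×ρ^K = 0.17806 × 1.05814^4 = 0.17806 × 1.2536 = 0.2232
λ_eff = λ(1-P_K) = 9.1 × (1 - 0.22322) = 9.1 × 0.77678 = 7.0687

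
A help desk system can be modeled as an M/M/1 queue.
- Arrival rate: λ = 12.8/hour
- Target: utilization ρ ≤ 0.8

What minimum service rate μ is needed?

ρ = λ/μ, so μ = λ/ρ
μ ≥ 12.8/0.8 = 16.0000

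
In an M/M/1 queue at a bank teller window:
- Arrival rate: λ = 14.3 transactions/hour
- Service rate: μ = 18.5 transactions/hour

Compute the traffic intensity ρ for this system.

Server utilization: ρ = λ/μ
ρ = 14.3/18.5 = 0.7730
The server is busy 77.30% of the time.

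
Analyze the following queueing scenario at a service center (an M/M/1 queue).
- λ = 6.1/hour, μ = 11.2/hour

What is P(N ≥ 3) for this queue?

ρ = λ/μ = 6.1/11.2 = 0.54464
P(N ≥ n) = ρⁿ
P(N ≥ 3) = 0.54464^3
P(N ≥ 3) = 0.1616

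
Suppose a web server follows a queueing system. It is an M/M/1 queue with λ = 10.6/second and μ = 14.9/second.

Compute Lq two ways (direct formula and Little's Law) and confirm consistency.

Method 1 (direct): Lq = λ²/(μ(μ-λ)) = 112.36/(14.9 × 4.30) = 1.7537

Method 2 (Little's Law):
W = 1/(μ-λ) = 1/4.30 = 0.232558
Wq = W - 1/μ = 0.232558 - 0.0671141 = 0.16544
Lq = λWq = 10.6 × 0.16544 = 1.7537 ✔ (matches Method 1)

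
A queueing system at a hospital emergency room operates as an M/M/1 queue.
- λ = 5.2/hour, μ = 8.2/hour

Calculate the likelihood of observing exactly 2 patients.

ρ = λ/μ = 5.2/8.2 = 0.6341
P(n) = (1-ρ)ρⁿ
P(2) = (1-0.6341) × 0.6341^2
P(2) = 0.3659 × 0.4021
P(2) = 0.1471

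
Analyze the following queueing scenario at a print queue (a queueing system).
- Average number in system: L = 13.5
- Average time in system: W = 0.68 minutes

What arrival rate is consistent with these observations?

Little's Law: L = λW, so λ = L/W
λ = 13.5/0.68 = 19.8529 jobs/minute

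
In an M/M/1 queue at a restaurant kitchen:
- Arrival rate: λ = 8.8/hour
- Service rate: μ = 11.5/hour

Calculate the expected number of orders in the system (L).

ρ = λ/μ = 8.8/11.5 = 0.7652
For M/M/1: L = λ/(μ-λ)
L = 8.8/(11.5-8.8) = 8.8/2.70
L = 3.2593 orders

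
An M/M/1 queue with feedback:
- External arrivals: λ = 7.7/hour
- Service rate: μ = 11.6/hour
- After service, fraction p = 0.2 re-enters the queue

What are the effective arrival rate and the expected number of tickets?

Effective arrival rate: λ_eff = λ/(1-p) = 7.7/(1-0.2) = 7.7/0.80 = 9.6250
ρ = λ_eff/μ = 9.6250/11.6 = 0.82974
L = ρ/(1-ρ) = 0.82974/(1-0.82974) = 4.8734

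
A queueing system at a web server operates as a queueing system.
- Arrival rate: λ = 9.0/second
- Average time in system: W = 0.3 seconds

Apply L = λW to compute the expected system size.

Little's Law: L = λW
L = 9.0 × 0.3 = 2.7000 requests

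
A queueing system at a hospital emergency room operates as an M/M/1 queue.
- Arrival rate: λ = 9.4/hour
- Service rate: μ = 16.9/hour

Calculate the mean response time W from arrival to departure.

First, compute utilization: ρ = λ/μ = 9.4/16.9 = 0.5562
For M/M/1: W = 1/(μ-λ)
W = 1/(16.9-9.4) = 1/7.50
W = 0.1333 hours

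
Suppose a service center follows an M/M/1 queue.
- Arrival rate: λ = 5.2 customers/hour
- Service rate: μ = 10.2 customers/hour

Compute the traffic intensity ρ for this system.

Server utilization: ρ = λ/μ
ρ = 5.2/10.2 = 0.5098
The server is busy 50.98% of the time.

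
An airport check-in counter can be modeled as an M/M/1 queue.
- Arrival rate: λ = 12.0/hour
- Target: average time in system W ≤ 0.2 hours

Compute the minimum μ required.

For M/M/1: W = 1/(μ-λ)
Need W ≤ 0.2, so 1/(μ-λ) ≤ 0.2
μ - λ ≥ 1/0.2 = 5.0000
μ ≥ 12.0 + 5.0000 = 17.0000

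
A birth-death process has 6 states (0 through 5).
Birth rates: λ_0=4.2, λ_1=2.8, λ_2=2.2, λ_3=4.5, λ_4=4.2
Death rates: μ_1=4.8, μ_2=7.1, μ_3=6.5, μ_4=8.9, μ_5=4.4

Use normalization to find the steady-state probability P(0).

Ratios P(n)/P(0) = (λ₀···λₙ₋₁)/(μ₁···μₙ):
P(1)/P(0) = (4.2)/(4.8) = 0.8750
P(2)/P(0) = (4.2×2.8)/(4.8×7.1) = 0.3451
P(3)/P(0) = (4.2×2.8×2.2)/(4.8×7.1×6.5) = 0.1168
P(4)/P(0) = (4.2×2.8×2.2×4.5)/(4.8×7.1×6.5×8.9) = 0.05905
P(5)/P(0) = (4.2×2.8×2.2×4.5×4.2)/(4.8×7.1×6.5×8.9×4.4) = 0.05637

Normalization: ∑ P(n) = 1
P(0) × (1.0000 + 0.8750 + 0.3451 + 0.1168 + 0.05905 + 0.05637) = 1
P(0) × 2.4523 = 1
P(0) = 1/2.4523 = 0.4078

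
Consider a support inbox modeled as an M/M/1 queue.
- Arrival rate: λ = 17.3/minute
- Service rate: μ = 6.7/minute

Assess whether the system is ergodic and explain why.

Stability requires ρ = λ/(cμ) < 1
ρ = 17.3/(1 × 6.7) = 17.3/6.70 = 2.5821
Since 2.5821 ≥ 1, the system is UNSTABLE.
Queue grows without bound. Need μ > λ = 17.3.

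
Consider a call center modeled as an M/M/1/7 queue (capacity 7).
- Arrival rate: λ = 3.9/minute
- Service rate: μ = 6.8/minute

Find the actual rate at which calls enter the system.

ρ = λ/μ = 3.9/6.8 = 0.57353
P₀ = (1-ρ)/(1-ρ^(K+1)) = (1-0.57353)/(1-0.57353^8) = 0.4265/0.9883 = 0.4315
P_K = P₀×ρ^K = 0.43152 × 0.57353^7 = 0.43152 × 0.020412 = 0.008808
λ_eff = λ(1-P_K) = 3.9 × (1 - 0.008808) = 3.9 × 0.99119 = 3.8656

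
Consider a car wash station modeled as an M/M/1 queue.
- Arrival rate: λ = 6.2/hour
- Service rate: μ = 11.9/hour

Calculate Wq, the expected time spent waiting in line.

First, compute utilization: ρ = λ/μ = 6.2/11.9 = 0.5210
For M/M/1: Wq = λ/(μ(μ-λ))
Wq = 6.2/(11.9 × (11.9-6.2))
Wq = 6.2/(11.9 × 5.70)
Wq = 0.09140 hours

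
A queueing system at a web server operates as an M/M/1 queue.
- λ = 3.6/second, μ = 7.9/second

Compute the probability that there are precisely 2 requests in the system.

ρ = λ/μ = 3.6/7.9 = 0.4557
P(n) = (1-ρ)ρⁿ
P(2) = (1-0.4557) × 0.4557^2
P(2) = 0.54430 × 0.20766
P(2) = 0.1130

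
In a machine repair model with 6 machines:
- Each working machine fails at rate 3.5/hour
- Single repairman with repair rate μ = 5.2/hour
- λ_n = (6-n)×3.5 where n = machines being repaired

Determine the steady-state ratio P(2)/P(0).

P(2)/P(0) = ∏_{i=0}^{2-1} λ_i/μ_{i+1}
= (6-0)×3.5/5.2 × (6-1)×3.5/5.2
= 13.5910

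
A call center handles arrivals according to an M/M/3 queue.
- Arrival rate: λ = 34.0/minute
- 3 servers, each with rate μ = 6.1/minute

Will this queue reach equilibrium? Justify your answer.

Stability requires ρ = λ/(cμ) < 1
ρ = 34.0/(3 × 6.1) = 34.0/18.30 = 1.8579
Since 1.8579 ≥ 1, the system is UNSTABLE.
Need c > λ/μ = 34.0/6.1 = 5.57.
Minimum servers needed: c = 6.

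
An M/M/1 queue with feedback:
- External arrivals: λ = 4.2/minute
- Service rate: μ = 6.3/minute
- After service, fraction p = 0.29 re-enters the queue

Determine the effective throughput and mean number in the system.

Effective arrival rate: λ_eff = λ/(1-p) = 4.2/(1-0.29) = 4.2/0.71 = 5.91549
ρ = λ_eff/μ = 5.91549/6.3 = 0.938967
L = ρ/(1-ρ) = 0.938967/(1-0.938967) = 15.3846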